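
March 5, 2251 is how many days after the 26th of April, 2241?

3600

Apr 26, 2241 → Apr 26, 2242: 365 days.
Apr 26, 2242 → Apr 26, 2243: 365 days.
Apr 26, 2243 → Apr 26, 2244: 366 days (Feb 29, 2244 is in that span).
Apr 26, 2244 → Apr 26, 2245: 365 days.
Apr 26, 2245 → Apr 26, 2246: 365 days.
Apr 26, 2246 → Apr 26, 2247: 365 days.
Apr 26, 2247 → Apr 26, 2248: 366 days (Feb 29, 2248 is in that span).
Apr 26, 2248 → Apr 26, 2249: 365 days.
Apr 26, 2249 → Apr 26, 2250: 365 days.
Apr 26, 2250 → May 26, 2250: 30 days (April has 30).
May 26, 2250 → Jun 26, 2250: 31 days (May has 31).
Jun 26, 2250 → Jul 26, 2250: 30 days (June has 30).
Jul 26, 2250 → Aug 26, 2250: 31 days (July has 31).
Aug 26, 2250 → Sep 26, 2250: 31 days (August has 31).
Sep 26, 2250 → Oct 26, 2250: 30 days (September has 30).
Oct 26, 2250 → Nov 26, 2250: 31 days (October has 31).
Nov 26, 2250 → Dec 26, 2250: 30 days (November has 30).
Dec 26, 2250 → Jan 26, 2251: 31 days (December has 31).
Jan 26, 2251 → Feb 26, 2251: 31 days (January has 31).
Feb 26, 2251 → Mar 5, 2251: 7 days.
Total: 3600 days.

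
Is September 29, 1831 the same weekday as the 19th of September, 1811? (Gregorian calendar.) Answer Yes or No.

Yes

From Sep 19, 1811 to Sep 29, 1831 is 7315 days.
7315 mod 7 = 0, so they are the same weekday.
(Sep 19, 1811 is a Thursday; Sep 29, 1831 is a Thursday.)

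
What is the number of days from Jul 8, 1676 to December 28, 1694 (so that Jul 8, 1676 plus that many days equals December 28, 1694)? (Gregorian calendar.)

6747

Jul 8, 1676 → Jul 8, 1677: 365 days.
Jul 8, 1677 → Jul 8, 1678: 365 days.
Jul 8, 1678 → Jul 8, 1679: 365 days.
Jul 8, 1679 → Jul 8, 1680: 366 days (Feb 29, 1680 is in that span).
Jul 8, 1680 → Jul 8, 1681: 365 days.
Jul 8, 1681 → Jul 8, 1682: 365 days.
Jul 8, 1682 → Jul 8, 1683: 365 days.
Jul 8, 1683 → Jul 8, 1684: 366 days (Feb 29, 1684 is in that span).
Jul 8, 1684 → Jul 8, 1685: 365 days.
Jul 8, 1685 → Jul 8, 1686: 365 days.
Jul 8, 1686 → Jul 8, 1687: 365 days.
Jul 8, 1687 → Jul 8, 1688: 366 days (Feb 29, 1688 is in that span).
Jul 8, 1688 → Jul 8, 1689: 365 days.
Jul 8, 1689 → Jul 8, 1690: 365 days.
Jul 8, 1690 → Jul 8, 1691: 365 days.
Jul 8, 1691 → Jul 8, 1692: 366 days (Feb 29, 1692 is in that span).
Jul 8, 1692 → Jul 8, 1693: 365 days.
Jul 8, 1693 → Jul 8, 1694: 365 days.
Jul 8, 1694 → Aug 8, 1694: 31 days (July has 31).
Aug 8, 1694 → Sep 8, 1694: 31 days (August has 31).
Sep 8, 1694 → Oct 8, 1694: 30 days (September has 30).
Oct 8, 1694 → Nov 8, 1694: 31 days (October has 31).
Nov 8, 1694 → Dec 8, 1694: 30 days (November has 30).
Dec 8, 1694 → Dec 28, 1694: 20 days.
Total: 6747 days.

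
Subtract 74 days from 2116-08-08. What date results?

−8 → Jul 31, 2116 (end of Jul, 31 days; 66 left).
−31 → Jun 30, 2116 (end of Jun, 30 days; 35 left).
−30 → May 31, 2116 (end of May, 31 days; 5 left).
−5 → May 26, 2116.

May 26, 2116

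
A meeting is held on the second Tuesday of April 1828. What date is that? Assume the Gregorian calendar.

April 1, 1828 is a Tuesday.
The first Tuesday is therefore April 1 (same day).
The second Tuesday is 1 + 1×7 = April 8.

April 8, 1828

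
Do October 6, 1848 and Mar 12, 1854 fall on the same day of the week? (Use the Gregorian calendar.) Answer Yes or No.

From Oct 6, 1848 to Mar 12, 1854 is 1983 days.
1983 mod 7 = 2, so they are different weekdays.
(Oct 6, 1848 is a Friday; Mar 12, 1854 is a Sunday.)

No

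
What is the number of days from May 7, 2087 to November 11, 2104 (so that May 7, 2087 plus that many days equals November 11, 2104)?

6397

May 7, 2087 → May 7, 2088: 366 days (Feb 29, 2088 is in that span).
May 7, 2088 → May 7, 2089: 365 days.
May 7, 2089 → May 7, 2090: 365 days.
May 7, 2090 → May 7, 2091: 365 days.
May 7, 2091 → May 7, 2092: 366 days (Feb 29, 2092 is in that span).
May 7, 2092 → May 7, 2093: 365 days.
May 7, 2093 → May 7, 2094: 365 days.
May 7, 2094 → May 7, 2095: 365 days.
May 7, 2095 → May 7, 2096: 366 days (Feb 29, 2096 is in that span).
May 7, 2096 → May 7, 2097: 365 days.
May 7, 2097 → May 7, 2098: 365 days.
May 7, 2098 → May 7, 2099: 365 days.
May 7, 2099 → May 7, 2100: 365 days.
May 7, 2100 → May 7, 2101: 365 days.
May 7, 2101 → May 7, 2102: 365 days.
May 7, 2102 → May 7, 2103: 365 days.
May 7, 2103 → May 7, 2104: 366 days (Feb 29, 2104 is in that span).
May 7, 2104 → Jun 7, 2104: 31 days (May has 31).
Jun 7, 2104 → Jul 7, 2104: 30 days (June has 30).
Jul 7, 2104 → Aug 7, 2104: 31 days (July has 31).
Aug 7, 2104 → Sep 7, 2104: 31 days (August has 31).
Sep 7, 2104 → Oct 7, 2104: 30 days (September has 30).
Oct 7, 2104 → Nov 7, 2104: 31 days (October has 31).
Nov 7, 2104 → Nov 11, 2104: 4 days.
Total: 6397 days.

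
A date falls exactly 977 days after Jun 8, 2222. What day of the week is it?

Wednesday

Jun 8, 2222 is a Saturday.
977 mod 7 = 4, so 977 days after a Saturday is Saturday + 4 = Wednesday.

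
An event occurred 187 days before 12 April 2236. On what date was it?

October 8, 2235

−12 → Mar 31, 2236 (end of Mar, 31 days; 175 left).
−31 → Feb 29, 2236 (end of Feb, 29 days; 144 left).
−29 → Jan 31, 2236 (end of Jan, 31 days; 115 left).
−31 → Dec 31, 2235 (end of Dec, 31 days; 84 left).
−31 → Nov 30, 2235 (end of Nov, 30 days; 53 left).
−30 → Oct 31, 2235 (end of Oct, 31 days; 23 left).
−23 → Oct 8, 2235.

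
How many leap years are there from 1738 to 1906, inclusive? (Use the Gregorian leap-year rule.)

40

Multiples of 4 in [1738,1906]: 42.
Of those, multiples of 100: 2 (not leap unless ÷400).
Multiples of 400: 0.
Leap years = 42 − 2 + 0 = 40.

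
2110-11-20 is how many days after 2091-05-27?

7116

May 27, 2091 → May 27, 2092: 366 days (Feb 29, 2092 is in that span).
May 27, 2092 → May 27, 2093: 365 days.
May 27, 2093 → May 27, 2094: 365 days.
May 27, 2094 → May 27, 2095: 365 days.
May 27, 2095 → May 27, 2096: 366 days (Feb 29, 2096 is in that span).
May 27, 2096 → May 27, 2097: 365 days.
May 27, 2097 → May 27, 2098: 365 days.
May 27, 2098 → May 27, 2099: 365 days.
May 27, 2099 → May 27, 2100: 365 days.
May 27, 2100 → May 27, 2101: 365 days.
May 27, 2101 → May 27, 2102: 365 days.
May 27, 2102 → May 27, 2103: 365 days.
May 27, 2103 → May 27, 2104: 366 days (Feb 29, 2104 is in that span).
May 27, 2104 → May 27, 2105: 365 days.
May 27, 2105 → May 27, 2106: 365 days.
May 27, 2106 → May 27, 2107: 365 days.
May 27, 2107 → May 27, 2108: 366 days (Feb 29, 2108 is in that span).
May 27, 2108 → May 27, 2109: 365 days.
May 27, 2109 → May 27, 2110: 365 days.
May 27, 2110 → Jun 27, 2110: 31 days (May has 31).
Jun 27, 2110 → Jul 27, 2110: 30 days (June has 30).
Jul 27, 2110 → Aug 27, 2110: 31 days (July has 31).
Aug 27, 2110 → Sep 27, 2110: 31 days (August has 31).
Sep 27, 2110 → Oct 27, 2110: 30 days (September has 30).
Oct 27, 2110 → Nov 20, 2110: 24 days.
Total: 7116 days.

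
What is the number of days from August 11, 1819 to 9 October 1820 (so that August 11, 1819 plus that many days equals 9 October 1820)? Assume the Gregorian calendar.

425

Aug 11, 1819 → Aug 11, 1820: 366 days (Feb 29, 1820 is in that span).
Aug 11, 1820 → Sep 11, 1820: 31 days (August has 31).
Sep 11, 1820 → Oct 9, 1820: 28 days.
Total: 425 days.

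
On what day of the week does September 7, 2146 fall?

Doomsday rule: the anchor day for the 2100s is Sunday. For year 46: 46÷12 = 3 r 10, and 10÷4 = 2, so 3+10+2 = 15.
Sunday + 15 ≡ Monday — that's 2146's doomsday.
In September the doomsday date is Sep 5.
Sep 7 is 2 days after Sep 5; 2 mod 7 = 2, so Monday + 2 = Wednesday.

Wednesday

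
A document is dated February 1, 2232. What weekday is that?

Wednesday

Doomsday rule: the anchor day for the 2200s is Friday. For year 32: 32÷12 = 2 r 8, and 8÷4 = 2, so 2+8+2 = 12.
Friday + 12 ≡ Wednesday — that's 2232's doomsday.
In February the doomsday date is Feb 29 (2232 is a leap year (divisible by 4)).
Feb 1 is 28 days before Feb 29; 28 mod 7 = 0, so Wednesday − 0 = Wednesday.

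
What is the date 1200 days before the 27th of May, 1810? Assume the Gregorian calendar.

February 12, 1807

−365 (one year) → May 27, 1809 (835 left).
−365 (one year) → May 27, 1808 (470 left).
−366 (one year; includes Feb 29, 1808) → May 27, 1807 (104 left).
−27 → Apr 30, 1807 (end of Apr, 30 days; 77 left).
−30 → Mar 31, 1807 (end of Mar, 31 days; 47 left).
−31 → Feb 28, 1807 (end of Feb, 28 days; 16 left).
−16 → Feb 12, 1807.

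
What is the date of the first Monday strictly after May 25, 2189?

May 25, 2189 is a Monday.
From Monday to the next Monday is 7 days.
May 25, 2189 + 7 = Jun 1, 2189.

June 1, 2189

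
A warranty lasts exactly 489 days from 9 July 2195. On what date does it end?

November 9, 2196

+366 (one year; includes Feb 29, 2196) → Jul 9, 2196 (123 left).
Jul has 31 days: +23 → Aug 1, 2196 (100 left).
Aug has 31 days: +31 → Sep 1, 2196 (69 left).
Sep has 30 days: +30 → Oct 1, 2196 (39 left).
Oct has 31 days: +31 → Nov 1, 2196 (8 left).
+8 → Nov 9, 2196.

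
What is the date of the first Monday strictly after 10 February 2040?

February 13, 2040

Feb 10, 2040 is a Friday.
From Friday to the next Monday is 3 days.
Feb 10, 2040 + 3 = Feb 13, 2040.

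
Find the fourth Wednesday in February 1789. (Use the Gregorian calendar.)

February 25, 1789

February 1, 1789 is a Sunday.
The first Wednesday is therefore February 4 (3 days later).
The fourth Wednesday is 4 + 3×7 = February 25.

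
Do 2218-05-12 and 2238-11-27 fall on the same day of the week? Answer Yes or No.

From May 12, 2218 to Nov 27, 2238 is 7504 days.
7504 mod 7 = 0, so they are the same weekday.
(May 12, 2218 is a Tuesday; Nov 27, 2238 is a Tuesday.)

Yes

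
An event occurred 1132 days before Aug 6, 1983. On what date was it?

−365 (one year) → Aug 6, 1982 (767 left).
−365 (one year) → Aug 6, 1981 (402 left).
−365 (one year) → Aug 6, 1980 (37 left).
−6 → Jul 31, 1980 (end of Jul, 31 days; 31 left).
−31 → Jun 30, 1980 (end of Jun, 30 days; 0 left).

June 30, 1980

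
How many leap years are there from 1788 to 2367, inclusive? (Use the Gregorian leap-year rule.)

Multiples of 4 in [1788,2367]: 145.
Of those, multiples of 100: 6 (not leap unless ÷400).
Multiples of 400: 1.
Leap years = 145 − 6 + 1 = 140.

140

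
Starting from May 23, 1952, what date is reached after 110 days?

May has 31 days: +9 → Jun 1, 1952 (101 left).
Jun has 30 days: +30 → Jul 1, 1952 (71 left).
Jul has 31 days: +31 → Aug 1, 1952 (40 left).
Aug has 31 days: +31 → Sep 1, 1952 (9 left).
+9 → Sep 10, 1952.

September 10, 1952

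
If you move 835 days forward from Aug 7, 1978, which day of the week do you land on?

Aug 7, 1978 is a Monday.
835 mod 7 = 2, so 835 days after a Monday is Monday + 2 = Wednesday.

Wednesday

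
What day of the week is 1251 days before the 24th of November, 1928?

First find the weekday of Nov 24, 1928. Doomsday rule: the anchor day for the 1900s is Wednesday. For year 28: 28÷12 = 2 r 4, and 4÷4 = 1, so 2+4+1 = 7.
Wednesday + 7 ≡ Wednesday — that's 1928's doomsday.
In November the doomsday date is Nov 7.
Nov 24 is 17 days after Nov 7; 17 mod 7 = 3, so Wednesday + 3 = Saturday.
1251 mod 7 = 5, so 1251 days before a Saturday is Saturday − 5 = Monday.

Monday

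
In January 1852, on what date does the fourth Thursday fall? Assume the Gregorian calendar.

January 1, 1852 is a Thursday.
The first Thursday is therefore January 1 (same day).
The fourth Thursday is 1 + 3×7 = January 22.

January 22, 1852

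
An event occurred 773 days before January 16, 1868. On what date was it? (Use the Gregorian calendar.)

December 4, 1865

−365 (one year) → Jan 16, 1867 (408 left).
−365 (one year) → Jan 16, 1866 (43 left).
−16 → Dec 31, 1865 (end of Dec, 31 days; 27 left).
−27 → Dec 4, 1865.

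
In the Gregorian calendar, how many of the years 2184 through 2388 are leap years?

Multiples of 4 in [2184,2388]: 52.
Of those, multiples of 100: 2 (not leap unless ÷400).
Multiples of 400: 0.
Leap years = 52 − 2 + 0 = 50.

50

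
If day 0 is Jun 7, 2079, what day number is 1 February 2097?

6449

Jun 7, 2079 → Jun 7, 2080: 366 days (Feb 29, 2080 is in that span).
Jun 7, 2080 → Jun 7, 2081: 365 days.
Jun 7, 2081 → Jun 7, 2082: 365 days.
Jun 7, 2082 → Jun 7, 2083: 365 days.
Jun 7, 2083 → Jun 7, 2084: 366 days (Feb 29, 2084 is in that span).
Jun 7, 2084 → Jun 7, 2085: 365 days.
Jun 7, 2085 → Jun 7, 2086: 365 days.
Jun 7, 2086 → Jun 7, 2087: 365 days.
Jun 7, 2087 → Jun 7, 2088: 366 days (Feb 29, 2088 is in that span).
Jun 7, 2088 → Jun 7, 2089: 365 days.
Jun 7, 2089 → Jun 7, 2090: 365 days.
Jun 7, 2090 → Jun 7, 2091: 365 days.
Jun 7, 2091 → Jun 7, 2092: 366 days (Feb 29, 2092 is in that span).
Jun 7, 2092 → Jun 7, 2093: 365 days.
Jun 7, 2093 → Jun 7, 2094: 365 days.
Jun 7, 2094 → Jun 7, 2095: 365 days.
Jun 7, 2095 → Jun 7, 2096: 366 days (Feb 29, 2096 is in that span).
Jun 7, 2096 → Jul 7, 2096: 30 days (June has 30).
Jul 7, 2096 → Aug 7, 2096: 31 days (July has 31).
Aug 7, 2096 → Sep 7, 2096: 31 days (August has 31).
Sep 7, 2096 → Oct 7, 2096: 30 days (September has 30).
Oct 7, 2096 → Nov 7, 2096: 31 days (October has 31).
Nov 7, 2096 → Dec 7, 2096: 30 days (November has 30).
Dec 7, 2096 → Jan 7, 2097: 31 days (December has 31).
Jan 7, 2097 → Feb 1, 2097: 25 days.
Total: 6449 days.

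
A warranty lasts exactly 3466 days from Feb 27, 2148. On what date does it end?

+366 (one year; includes Feb 29, 2148) → Feb 27, 2149 (3100 left).
+365 (one year) → Feb 27, 2150 (2735 left).
+365 (one year) → Feb 27, 2151 (2370 left).
+365 (one year) → Feb 27, 2152 (2005 left).
+366 (one year; includes Feb 29, 2152) → Feb 27, 2153 (1639 left).
+365 (one year) → Feb 27, 2154 (1274 left).
+365 (one year) → Feb 27, 2155 (909 left).
+365 (one year) → Feb 27, 2156 (544 left).
+366 (one year; includes Feb 29, 2156) → Feb 27, 2157 (178 left).
Feb has 28 days: +2 → Mar 1, 2157 (176 left).
Mar has 31 days: +31 → Apr 1, 2157 (145 left).
Apr has 30 days: +30 → May 1, 2157 (115 left).
May has 31 days: +31 → Jun 1, 2157 (84 left).
Jun has 30 days: +30 → Jul 1, 2157 (54 left).
Jul has 31 days: +31 → Aug 1, 2157 (23 left).
+23 → Aug 24, 2157.

August 24, 2157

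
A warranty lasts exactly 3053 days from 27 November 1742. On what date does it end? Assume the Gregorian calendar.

April 7, 1751

+365 (one year) → Nov 27, 1743 (2688 left).
+366 (one year; includes Feb 29, 1744) → Nov 27, 1744 (2322 left).
+365 (one year) → Nov 27, 1745 (1957 left).
+365 (one year) → Nov 27, 1746 (1592 left).
+365 (one year) → Nov 27, 1747 (1227 left).
+366 (one year; includes Feb 29, 1748) → Nov 27, 1748 (861 left).
+365 (one year) → Nov 27, 1749 (496 left).
+365 (one year) → Nov 27, 1750 (131 left).
Nov has 30 days: +4 → Dec 1, 1750 (127 left).
Dec has 31 days: +31 → Jan 1, 1751 (96 left).
Jan has 31 days: +31 → Feb 1, 1751 (65 left).
Feb has 28 days: +28 → Mar 1, 1751 (37 left).
Mar has 31 days: +31 → Apr 1, 1751 (6 left).
+6 → Apr 7, 1751.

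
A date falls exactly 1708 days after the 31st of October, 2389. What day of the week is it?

Tuesday

Oct 31, 2389 is a Tuesday.
1708 mod 7 = 0, so 1708 days after a Tuesday is Tuesday + 0 = Tuesday.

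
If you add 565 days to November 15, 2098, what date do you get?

June 3, 2100

+365 (one year) → Nov 15, 2099 (200 left).
Nov has 30 days: +16 → Dec 1, 2099 (184 left).
Dec has 31 days: +31 → Jan 1, 2100 (153 left).
Jan has 31 days: +31 → Feb 1, 2100 (122 left).
Feb has 28 days: +28 → Mar 1, 2100 (94 left).
Mar has 31 days: +31 → Apr 1, 2100 (63 left).
Apr has 30 days: +30 → May 1, 2100 (33 left).
May has 31 days: +31 → Jun 1, 2100 (2 left).
+2 → Jun 3, 2100.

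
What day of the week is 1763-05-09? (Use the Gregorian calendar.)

Monday

Doomsday rule: the anchor day for the 1700s is Sunday. For year 63: 63÷12 = 5 r 3, and 3÷4 = 0, so 5+3+0 = 8.
Sunday + 8 ≡ Monday — that's 1763's doomsday.
In May the doomsday date is May 9.
May 9 is the doomsday itself: Monday.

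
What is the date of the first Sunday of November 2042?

November 2, 2042

November 1, 2042 is a Saturday.
The first Sunday is therefore November 2 (1 days later).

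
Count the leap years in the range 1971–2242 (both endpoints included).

66

Multiples of 4 in [1971,2242]: 68.
Of those, multiples of 100: 3 (not leap unless ÷400).
Multiples of 400: 1.
Leap years = 68 − 3 + 1 = 66.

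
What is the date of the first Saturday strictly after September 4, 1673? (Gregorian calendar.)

September 9, 1673

Sep 4, 1673 is a Monday.
From Monday to the next Saturday is 5 days.
Sep 4, 1673 + 5 = Sep 9, 1673.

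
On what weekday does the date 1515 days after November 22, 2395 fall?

Nov 22, 2395 is a Wednesday.
1515 mod 7 = 3, so 1515 days after a Wednesday is Wednesday + 3 = Saturday.

Saturday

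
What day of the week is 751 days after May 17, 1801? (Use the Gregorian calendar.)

Tuesday

First find the weekday of May 17, 1801. Doomsday rule: the anchor day for the 1800s is Friday. For year 01: 1÷12 = 0 r 1, and 1÷4 = 0, so 0+1+0 = 1.
Friday + 1 ≡ Saturday — that's 1801's doomsday.
In May the doomsday date is May 9.
May 17 is 8 days after May 9; 8 mod 7 = 1, so Saturday + 1 = Sunday.
751 mod 7 = 2, so 751 days after a Sunday is Sunday + 2 = Tuesday.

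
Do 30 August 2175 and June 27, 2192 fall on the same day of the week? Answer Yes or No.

From Aug 30, 2175 to Jun 27, 2192 is 6146 days.
6146 mod 7 = 0, so they are the same weekday.
(Aug 30, 2175 is a Wednesday; Jun 27, 2192 is a Wednesday.)

Yes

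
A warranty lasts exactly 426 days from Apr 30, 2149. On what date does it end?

June 30, 2150

+365 (one year) → Apr 30, 2150 (61 left).
Apr has 30 days: +1 → May 1, 2150 (60 left).
May has 31 days: +31 → Jun 1, 2150 (29 left).
+29 → Jun 30, 2150.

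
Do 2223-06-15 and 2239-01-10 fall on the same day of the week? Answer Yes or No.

From Jun 15, 2223 to Jan 10, 2239 is 5688 days.
5688 mod 7 = 4, so they are different weekdays.
(Jun 15, 2223 is a Sunday; Jan 10, 2239 is a Thursday.)

No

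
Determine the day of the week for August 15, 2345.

Doomsday rule: the anchor day for the 2300s is Wednesday. For year 45: 45÷12 = 3 r 9, and 9÷4 = 2, so 3+9+2 = 14.
Wednesday + 14 ≡ Wednesday — that's 2345's doomsday.
In August the doomsday date is Aug 8.
Aug 15 is 7 days after Aug 8; 7 mod 7 = 0, so Wednesday + 0 = Wednesday.

Wednesday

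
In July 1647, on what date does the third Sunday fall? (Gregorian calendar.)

July 1, 1647 is a Monday.
The first Sunday is therefore July 7 (6 days later).
The third Sunday is 7 + 2×7 = July 21.

July 21, 1647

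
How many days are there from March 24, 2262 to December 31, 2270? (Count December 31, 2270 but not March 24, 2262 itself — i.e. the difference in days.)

3204

Mar 24, 2262 → Mar 24, 2263: 365 days.
Mar 24, 2263 → Mar 24, 2264: 366 days (Feb 29, 2264 is in that span).
Mar 24, 2264 → Mar 24, 2265: 365 days.
Mar 24, 2265 → Mar 24, 2266: 365 days.
Mar 24, 2266 → Mar 24, 2267: 365 days.
Mar 24, 2267 → Mar 24, 2268: 366 days (Feb 29, 2268 is in that span).
Mar 24, 2268 → Mar 24, 2269: 365 days.
Mar 24, 2269 → Mar 24, 2270: 365 days.
Mar 24, 2270 → Apr 24, 2270: 31 days (March has 31).
Apr 24, 2270 → May 24, 2270: 30 days (April has 30).
May 24, 2270 → Jun 24, 2270: 31 days (May has 31).
Jun 24, 2270 → Jul 24, 2270: 30 days (June has 30).
Jul 24, 2270 → Aug 24, 2270: 31 days (July has 31).
Aug 24, 2270 → Sep 24, 2270: 31 days (August has 31).
Sep 24, 2270 → Oct 24, 2270: 30 days (September has 30).
Oct 24, 2270 → Nov 24, 2270: 31 days (October has 31).
Nov 24, 2270 → Dec 24, 2270: 30 days (November has 30).
Dec 24, 2270 → Dec 31, 2270: 7 days.
Total: 3204 days.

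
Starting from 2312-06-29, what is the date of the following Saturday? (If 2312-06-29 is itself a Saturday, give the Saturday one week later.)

Jun 29, 2312 is a Saturday.
From Saturday to the next Saturday is 7 days.
Jun 29, 2312 + 7 = Jul 6, 2312.

July 6, 2312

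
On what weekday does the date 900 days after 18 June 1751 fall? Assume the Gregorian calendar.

Tuesday

Jun 18, 1751 is a Friday.
900 mod 7 = 4, so 900 days after a Friday is Friday + 4 = Tuesday.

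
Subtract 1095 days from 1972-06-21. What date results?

−366 (one year; includes Feb 29, 1972) → Jun 21, 1971 (729 left).
−365 (one year) → Jun 21, 1970 (364 left).
−21 → May 31, 1970 (end of May, 31 days; 343 left).
−31 → Apr 30, 1970 (end of Apr, 30 days; 312 left).
−30 → Mar 31, 1970 (end of Mar, 31 days; 282 left).
−31 → Feb 28, 1970 (end of Feb, 28 days; 251 left).
−28 → Jan 31, 1970 (end of Jan, 31 days; 223 left).
−31 → Dec 31, 1969 (end of Dec, 31 days; 192 left).
−31 → Nov 30, 1969 (end of Nov, 30 days; 161 left).
−30 → Oct 31, 1969 (end of Oct, 31 days; 131 left).
−31 → Sep 30, 1969 (end of Sep, 30 days; 100 left).
−30 → Aug 31, 1969 (end of Aug, 31 days; 70 left).
−31 → Jul 31, 1969 (end of Jul, 31 days; 39 left).
−31 → Jun 30, 1969 (end of Jun, 30 days; 8 left).
−8 → Jun 22, 1969.

June 22, 1969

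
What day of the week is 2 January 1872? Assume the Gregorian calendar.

Doomsday rule: the anchor day for the 1800s is Friday. For year 72: 72÷12 = 6 r 0, and 0÷4 = 0, so 6+0+0 = 6.
Friday + 6 ≡ Thursday — that's 1872's doomsday.
In January the doomsday date is Jan 4 (1872 is a leap year (divisible by 4)).
Jan 2 is 2 days before Jan 4; 2 mod 7 = 2, so Thursday − 2 = Tuesday.

Tuesday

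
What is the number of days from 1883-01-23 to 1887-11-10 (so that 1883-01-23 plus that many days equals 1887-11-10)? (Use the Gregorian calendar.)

Jan 23, 1883 → Jan 23, 1884: 365 days.
Jan 23, 1884 → Jan 23, 1885: 366 days (Feb 29, 1884 is in that span).
Jan 23, 1885 → Jan 23, 1886: 365 days.
Jan 23, 1886 → Jan 23, 1887: 365 days.
Jan 23, 1887 → Feb 23, 1887: 31 days (January has 31).
Feb 23, 1887 → Mar 23, 1887: 28 days (February has 28).
Mar 23, 1887 → Apr 23, 1887: 31 days (March has 31).
Apr 23, 1887 → May 23, 1887: 30 days (April has 30).
May 23, 1887 → Jun 23, 1887: 31 days (May has 31).
Jun 23, 1887 → Jul 23, 1887: 30 days (June has 30).
Jul 23, 1887 → Aug 23, 1887: 31 days (July has 31).
Aug 23, 1887 → Sep 23, 1887: 31 days (August has 31).
Sep 23, 1887 → Oct 23, 1887: 30 days (September has 30).
Oct 23, 1887 → Nov 10, 1887: 18 days.
Total: 1752 days.

1752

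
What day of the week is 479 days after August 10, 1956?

Monday

First find the weekday of Aug 10, 1956. Doomsday rule: the anchor day for the 1900s is Wednesday. For year 56: 56÷12 = 4 r 8, and 8÷4 = 2, so 4+8+2 = 14.
Wednesday + 14 ≡ Wednesday — that's 1956's doomsday.
In August the doomsday date is Aug 8.
Aug 10 is 2 days after Aug 8; 2 mod 7 = 2, so Wednesday + 2 = Friday.
479 mod 7 = 3, so 479 days after a Friday is Friday + 3 = Monday.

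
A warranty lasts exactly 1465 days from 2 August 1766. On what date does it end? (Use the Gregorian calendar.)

+365 (one year) → Aug 2, 1767 (1100 left).
+366 (one year; includes Feb 29, 1768) → Aug 2, 1768 (734 left).
+365 (one year) → Aug 2, 1769 (369 left).
Aug has 31 days: +30 → Sep 1, 1769 (339 left).
Sep has 30 days: +30 → Oct 1, 1769 (309 left).
Oct has 31 days: +31 → Nov 1, 1769 (278 left).
Nov has 30 days: +30 → Dec 1, 1769 (248 left).
Dec has 31 days: +31 → Jan 1, 1770 (217 left).
Jan has 31 days: +31 → Feb 1, 1770 (186 left).
Feb has 28 days: +28 → Mar 1, 1770 (158 left).
Mar has 31 days: +31 → Apr 1, 1770 (127 left).
Apr has 30 days: +30 → May 1, 1770 (97 left).
May has 31 days: +31 → Jun 1, 1770 (66 left).
Jun has 30 days: +30 → Jul 1, 1770 (36 left).
Jul has 31 days: +31 → Aug 1, 1770 (5 left).
+5 → Aug 6, 1770.

August 6, 1770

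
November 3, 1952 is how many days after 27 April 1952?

190

Apr 27, 1952 → May 27, 1952: 30 days (April has 30).
May 27, 1952 → Jun 27, 1952: 31 days (May has 31).
Jun 27, 1952 → Jul 27, 1952: 30 days (June has 30).
Jul 27, 1952 → Aug 27, 1952: 31 days (July has 31).
Aug 27, 1952 → Sep 27, 1952: 31 days (August has 31).
Sep 27, 1952 → Oct 27, 1952: 30 days (September has 30).
Oct 27, 1952 → Nov 3, 1952: 7 days.
Total: 190 days.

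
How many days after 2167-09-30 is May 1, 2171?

1309

Sep 30, 2167 → Sep 30, 2168: 366 days (Feb 29, 2168 is in that span).
Sep 30, 2168 → Sep 30, 2169: 365 days.
Sep 30, 2169 → Sep 30, 2170: 365 days.
Sep 30, 2170 → Oct 30, 2170: 30 days (September has 30).
Oct 30, 2170 → Nov 30, 2170: 31 days (October has 31).
Nov 30, 2170 → Dec 30, 2170: 30 days (November has 30).
Dec 30, 2170 → Jan 30, 2171: 31 days (December has 31).
Jan 30, 2171 → Feb 28, 2171: 29 days (January has 31).
Feb 28, 2171 → Mar 28, 2171: 28 days (February has 28).
Mar 28, 2171 → Apr 28, 2171: 31 days (March has 31).
Apr 28, 2171 → May 1, 2171: 3 days.
Total: 1309 days.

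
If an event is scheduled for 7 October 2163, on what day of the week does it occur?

Friday

January 1, 2163 is a Saturday.
Jan 1, 2163 → Feb 1, 2163: 31 days (January has 31).
Feb 1, 2163 → Mar 1, 2163: 28 days (February has 28).
Mar 1, 2163 → Apr 1, 2163: 31 days (March has 31).
Apr 1, 2163 → May 1, 2163: 30 days (April has 30).
May 1, 2163 → Jun 1, 2163: 31 days (May has 31).
Jun 1, 2163 → Jul 1, 2163: 30 days (June has 30).
Jul 1, 2163 → Aug 1, 2163: 31 days (July has 31).
Aug 1, 2163 → Sep 1, 2163: 31 days (August has 31).
Sep 1, 2163 → Oct 1, 2163: 30 days (September has 30).
Oct 1, 2163 → Oct 7, 2163: 6 days.
Total: 279 days.
279 mod 7 = 6, so Saturday + 6 = Friday.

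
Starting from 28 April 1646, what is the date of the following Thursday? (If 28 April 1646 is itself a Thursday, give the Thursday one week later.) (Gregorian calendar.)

Apr 28, 1646 is a Saturday.
From Saturday to the next Thursday is 5 days.
Apr 28, 1646 + 5 = May 3, 1646.

May 3, 1646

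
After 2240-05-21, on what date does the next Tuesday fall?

May 21, 2240 is a Thursday.
From Thursday to the next Tuesday is 5 days.
May 21, 2240 + 5 = May 26, 2240.

May 26, 2240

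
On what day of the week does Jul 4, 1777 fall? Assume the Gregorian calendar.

Doomsday rule: the anchor day for the 1700s is Sunday. For year 77: 77÷12 = 6 r 5, and 5÷4 = 1, so 6+5+1 = 12.
Sunday + 12 ≡ Friday — that's 1777's doomsday.
In July the doomsday date is Jul 11.
Jul 4 is 7 days before Jul 11; 7 mod 7 = 0, so Friday − 0 = Friday.

Friday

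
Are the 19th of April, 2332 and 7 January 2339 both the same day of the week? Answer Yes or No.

From Apr 19, 2332 to Jan 7, 2339 is 2454 days.
2454 mod 7 = 4, so they are different weekdays.
(Apr 19, 2332 is a Tuesday; Jan 7, 2339 is a Saturday.)

No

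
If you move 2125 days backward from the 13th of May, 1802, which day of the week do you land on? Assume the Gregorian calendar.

Sunday

First find the weekday of May 13, 1802. Doomsday rule: the anchor day for the 1800s is Friday. For year 02: 2÷12 = 0 r 2, and 2÷4 = 0, so 0+2+0 = 2.
Friday + 2 ≡ Sunday — that's 1802's doomsday.
In May the doomsday date is May 9.
May 13 is 4 days after May 9; 4 mod 7 = 4, so Sunday + 4 = Thursday.
2125 mod 7 = 4, so 2125 days before a Thursday is Thursday − 4 = Sunday.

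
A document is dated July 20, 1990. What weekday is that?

Doomsday rule: the anchor day for the 1900s is Wednesday. For year 90: 90÷12 = 7 r 6, and 6÷4 = 1, so 7+6+1 = 14.
Wednesday + 14 ≡ Wednesday — that's 1990's doomsday.
In July the doomsday date is Jul 11.
Jul 20 is 9 days after Jul 11; 9 mod 7 = 2, so Wednesday + 2 = Friday.

Friday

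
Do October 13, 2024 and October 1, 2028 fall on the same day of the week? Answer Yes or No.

From Oct 13, 2024 to Oct 1, 2028 is 1449 days.
1449 mod 7 = 0, so they are the same weekday.
(Oct 13, 2024 is a Sunday; Oct 1, 2028 is a Sunday.)

Yes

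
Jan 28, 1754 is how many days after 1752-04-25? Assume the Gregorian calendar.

643

Apr 25, 1752 → Apr 25, 1753: 365 days.
Apr 25, 1753 → May 25, 1753: 30 days (April has 30).
May 25, 1753 → Jun 25, 1753: 31 days (May has 31).
Jun 25, 1753 → Jul 25, 1753: 30 days (June has 30).
Jul 25, 1753 → Aug 25, 1753: 31 days (July has 31).
Aug 25, 1753 → Sep 25, 1753: 31 days (August has 31).
Sep 25, 1753 → Oct 25, 1753: 30 days (September has 30).
Oct 25, 1753 → Nov 25, 1753: 31 days (October has 31).
Nov 25, 1753 → Dec 25, 1753: 30 days (November has 30).
Dec 25, 1753 → Jan 25, 1754: 31 days (December has 31).
Jan 25, 1754 → Jan 28, 1754: 3 days.
Total: 643 days.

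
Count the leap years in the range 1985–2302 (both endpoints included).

76

Multiples of 4 in [1985,2302]: 79.
Of those, multiples of 100: 4 (not leap unless ÷400).
Multiples of 400: 1.
Leap years = 79 − 4 + 1 = 76.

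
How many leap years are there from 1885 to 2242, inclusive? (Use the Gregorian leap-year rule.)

Multiples of 4 in [1885,2242]: 89.
Of those, multiples of 100: 4 (not leap unless ÷400).
Multiples of 400: 1.
Leap years = 89 − 4 + 1 = 86.

86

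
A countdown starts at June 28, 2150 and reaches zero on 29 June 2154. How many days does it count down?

Jun 28, 2150 → Jun 28, 2151: 365 days.
Jun 28, 2151 → Jun 28, 2152: 366 days (Feb 29, 2152 is in that span).
Jun 28, 2152 → Jun 28, 2153: 365 days.
Jun 28, 2153 → Jul 28, 2153: 30 days (June has 30).
Jul 28, 2153 → Aug 28, 2153: 31 days (July has 31).
Aug 28, 2153 → Sep 28, 2153: 31 days (August has 31).
Sep 28, 2153 → Oct 28, 2153: 30 days (September has 30).
Oct 28, 2153 → Nov 28, 2153: 31 days (October has 31).
Nov 28, 2153 → Dec 28, 2153: 30 days (November has 30).
Dec 28, 2153 → Jan 28, 2154: 31 days (December has 31).
Jan 28, 2154 → Feb 28, 2154: 31 days (January has 31).
Feb 28, 2154 → Mar 28, 2154: 28 days (February has 28).
Mar 28, 2154 → Apr 28, 2154: 31 days (March has 31).
Apr 28, 2154 → May 28, 2154: 30 days (April has 30).
May 28, 2154 → Jun 28, 2154: 31 days (May has 31).
Jun 28, 2154 → Jun 29, 2154: 1 days.
Total: 1462 days.

1462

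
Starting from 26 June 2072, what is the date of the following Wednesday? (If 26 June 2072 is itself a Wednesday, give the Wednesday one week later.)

Jun 26, 2072 is a Sunday.
From Sunday to the next Wednesday is 3 days.
Jun 26, 2072 + 3 = Jun 29, 2072.

June 29, 2072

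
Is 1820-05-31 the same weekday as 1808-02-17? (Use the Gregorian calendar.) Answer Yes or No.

From Feb 17, 1808 to May 31, 1820 is 4487 days.
4487 mod 7 = 0, so they are the same weekday.
(Feb 17, 1808 is a Wednesday; May 31, 1820 is a Wednesday.)

Yes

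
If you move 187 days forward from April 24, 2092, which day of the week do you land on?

Apr 24, 2092 is a Thursday.
187 mod 7 = 5, so 187 days after a Thursday is Thursday + 5 = Tuesday.

Tuesday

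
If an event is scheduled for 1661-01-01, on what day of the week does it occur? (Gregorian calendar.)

Doomsday rule: the anchor day for the 1600s is Tuesday. For year 61: 61÷12 = 5 r 1, and 1÷4 = 0, so 5+1+0 = 6.
Tuesday + 6 ≡ Monday — that's 1661's doomsday.
In January the doomsday date is Jan 3 (1661 is not a leap year).
Jan 1 is 2 days before Jan 3; 2 mod 7 = 2, so Monday − 2 = Saturday.

Saturday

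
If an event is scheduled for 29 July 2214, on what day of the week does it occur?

Friday

Doomsday rule: the anchor day for the 2200s is Friday. For year 14: 14÷12 = 1 r 2, and 2÷4 = 0, so 1+2+0 = 3.
Friday + 3 ≡ Monday — that's 2214's doomsday.
In July the doomsday date is Jul 11.
Jul 29 is 18 days after Jul 11; 18 mod 7 = 4, so Monday + 4 = Friday.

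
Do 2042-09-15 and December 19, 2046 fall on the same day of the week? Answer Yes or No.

No

From Sep 15, 2042 to Dec 19, 2046 is 1556 days.
1556 mod 7 = 2, so they are different weekdays.
(Sep 15, 2042 is a Monday; Dec 19, 2046 is a Wednesday.)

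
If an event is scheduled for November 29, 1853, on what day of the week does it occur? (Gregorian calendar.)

Tuesday

Doomsday rule: the anchor day for the 1800s is Friday. For year 53: 53÷12 = 4 r 5, and 5÷4 = 1, so 4+5+1 = 10.
Friday + 10 ≡ Monday — that's 1853's doomsday.
In November the doomsday date is Nov 7.
Nov 29 is 22 days after Nov 7; 22 mod 7 = 1, so Monday + 1 = Tuesday.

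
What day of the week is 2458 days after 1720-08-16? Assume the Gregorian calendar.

First find the weekday of Aug 16, 1720. Doomsday rule: the anchor day for the 1700s is Sunday. For year 20: 20÷12 = 1 r 8, and 8÷4 = 2, so 1+8+2 = 11.
Sunday + 11 ≡ Thursday — that's 1720's doomsday.
In August the doomsday date is Aug 8.
Aug 16 is 8 days after Aug 8; 8 mod 7 = 1, so Thursday + 1 = Friday.
2458 mod 7 = 1, so 2458 days after a Friday is Friday + 1 = Saturday.

Saturday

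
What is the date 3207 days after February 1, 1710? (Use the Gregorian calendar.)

+365 (one year) → Feb 1, 1711 (2842 left).
+365 (one year) → Feb 1, 1712 (2477 left).
+366 (one year; includes Feb 29, 1712) → Feb 1, 1713 (2111 left).
+365 (one year) → Feb 1, 1714 (1746 left).
+365 (one year) → Feb 1, 1715 (1381 left).
+365 (one year) → Feb 1, 1716 (1016 left).
+366 (one year; includes Feb 29, 1716) → Feb 1, 1717 (650 left).
+365 (one year) → Feb 1, 1718 (285 left).
Feb has 28 days: +28 → Mar 1, 1718 (257 left).
Mar has 31 days: +31 → Apr 1, 1718 (226 left).
Apr has 30 days: +30 → May 1, 1718 (196 left).
May has 31 days: +31 → Jun 1, 1718 (165 left).
Jun has 30 days: +30 → Jul 1, 1718 (135 left).
Jul has 31 days: +31 → Aug 1, 1718 (104 left).
Aug has 31 days: +31 → Sep 1, 1718 (73 left).
Sep has 30 days: +30 → Oct 1, 1718 (43 left).
Oct has 31 days: +31 → Nov 1, 1718 (12 left).
+12 → Nov 13, 1718.

November 13, 1718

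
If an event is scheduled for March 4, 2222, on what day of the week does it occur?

Doomsday rule: the anchor day for the 2200s is Friday. For year 22: 22÷12 = 1 r 10, and 10÷4 = 2, so 1+10+2 = 13.
Friday + 13 ≡ Thursday — that's 2222's doomsday.
In March the doomsday date is Mar 14.
Mar 4 is 10 days before Mar 14; 10 mod 7 = 3, so Thursday − 3 = Monday.

Monday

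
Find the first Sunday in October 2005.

October 1, 2005 is a Saturday.
The first Sunday is therefore October 2 (1 days later).

October 2, 2005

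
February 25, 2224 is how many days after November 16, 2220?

1196

Nov 16, 2220 → Nov 16, 2221: 365 days.
Nov 16, 2221 → Nov 16, 2222: 365 days.
Nov 16, 2222 → Nov 16, 2223: 365 days.
Nov 16, 2223 → Dec 16, 2223: 30 days (November has 30).
Dec 16, 2223 → Jan 16, 2224: 31 days (December has 31).
Jan 16, 2224 → Feb 16, 2224: 31 days (January has 31).
Feb 16, 2224 → Feb 25, 2224: 9 days.
Total: 1196 days.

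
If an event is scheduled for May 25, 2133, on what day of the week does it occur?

Monday

January 1, 2133 is a Thursday.
Jan 1, 2133 → Feb 1, 2133: 31 days (January has 31).
Feb 1, 2133 → Mar 1, 2133: 28 days (February has 28).
Mar 1, 2133 → Apr 1, 2133: 31 days (March has 31).
Apr 1, 2133 → May 1, 2133: 30 days (April has 30).
May 1, 2133 → May 25, 2133: 24 days.
Total: 144 days.
144 mod 7 = 4, so Thursday + 4 = Monday.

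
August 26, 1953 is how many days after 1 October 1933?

Oct 1, 1933 → Oct 1, 1934: 365 days.
Oct 1, 1934 → Oct 1, 1935: 365 days.
Oct 1, 1935 → Oct 1, 1936: 366 days (Feb 29, 1936 is in that span).
Oct 1, 1936 → Oct 1, 1937: 365 days.
Oct 1, 1937 → Oct 1, 1938: 365 days.
Oct 1, 1938 → Oct 1, 1939: 365 days.
Oct 1, 1939 → Oct 1, 1940: 366 days (Feb 29, 1940 is in that span).
Oct 1, 1940 → Oct 1, 1941: 365 days.
Oct 1, 1941 → Oct 1, 1942: 365 days.
Oct 1, 1942 → Oct 1, 1943: 365 days.
Oct 1, 1943 → Oct 1, 1944: 366 days (Feb 29, 1944 is in that span).
Oct 1, 1944 → Oct 1, 1945: 365 days.
Oct 1, 1945 → Oct 1, 1946: 365 days.
Oct 1, 1946 → Oct 1, 1947: 365 days.
Oct 1, 1947 → Oct 1, 1948: 366 days (Feb 29, 1948 is in that span).
Oct 1, 1948 → Oct 1, 1949: 365 days.
Oct 1, 1949 → Oct 1, 1950: 365 days.
Oct 1, 1950 → Oct 1, 1951: 365 days.
Oct 1, 1951 → Oct 1, 1952: 366 days (Feb 29, 1952 is in that span).
Oct 1, 1952 → Nov 1, 1952: 31 days (October has 31).
Nov 1, 1952 → Dec 1, 1952: 30 days (November has 30).
Dec 1, 1952 → Jan 1, 1953: 31 days (December has 31).
Jan 1, 1953 → Feb 1, 1953: 31 days (January has 31).
Feb 1, 1953 → Mar 1, 1953: 28 days (February has 28).
Mar 1, 1953 → Apr 1, 1953: 31 days (March has 31).
Apr 1, 1953 → May 1, 1953: 30 days (April has 30).
May 1, 1953 → Jun 1, 1953: 31 days (May has 31).
Jun 1, 1953 → Jul 1, 1953: 30 days (June has 30).
Jul 1, 1953 → Aug 1, 1953: 31 days (July has 31).
Aug 1, 1953 → Aug 26, 1953: 25 days.
Total: 7269 days.

7269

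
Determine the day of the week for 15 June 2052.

Saturday

Doomsday rule: the anchor day for the 2000s is Tuesday. For year 52: 52÷12 = 4 r 4, and 4÷4 = 1, so 4+4+1 = 9.
Tuesday + 9 ≡ Thursday — that's 2052's doomsday.
In June the doomsday date is Jun 6.
Jun 15 is 9 days after Jun 6; 9 mod 7 = 2, so Thursday + 2 = Saturday.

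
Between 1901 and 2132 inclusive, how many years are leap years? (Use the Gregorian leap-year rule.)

57

Multiples of 4 in [1901,2132]: 58.
Of those, multiples of 100: 2 (not leap unless ÷400).
Multiples of 400: 1.
Leap years = 58 − 2 + 1 = 57.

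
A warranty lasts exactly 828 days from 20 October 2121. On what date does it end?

+365 (one year) → Oct 20, 2122 (463 left).
+365 (one year) → Oct 20, 2123 (98 left).
Oct has 31 days: +12 → Nov 1, 2123 (86 left).
Nov has 30 days: +30 → Dec 1, 2123 (56 left).
Dec has 31 days: +31 → Jan 1, 2124 (25 left).
+25 → Jan 26, 2124.

January 26, 2124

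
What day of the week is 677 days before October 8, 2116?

Saturday

First find the weekday of Oct 8, 2116. Doomsday rule: the anchor day for the 2100s is Sunday. For year 16: 16÷12 = 1 r 4, and 4÷4 = 1, so 1+4+1 = 6.
Sunday + 6 ≡ Saturday — that's 2116's doomsday.
In October the doomsday date is Oct 10.
Oct 8 is 2 days before Oct 10; 2 mod 7 = 2, so Saturday − 2 = Thursday.
677 mod 7 = 5, so 677 days before a Thursday is Thursday − 5 = Saturday.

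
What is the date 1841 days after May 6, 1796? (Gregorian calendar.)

May 22, 1801

+365 (one year) → May 6, 1797 (1476 left).
+365 (one year) → May 6, 1798 (1111 left).
+365 (one year) → May 6, 1799 (746 left).
+365 (one year) → May 6, 1800 (381 left).
May has 31 days: +26 → Jun 1, 1800 (355 left).
Jun has 30 days: +30 → Jul 1, 1800 (325 left).
Jul has 31 days: +31 → Aug 1, 1800 (294 left).
Aug has 31 days: +31 → Sep 1, 1800 (263 left).
Sep has 30 days: +30 → Oct 1, 1800 (233 left).
Oct has 31 days: +31 → Nov 1, 1800 (202 left).
Nov has 30 days: +30 → Dec 1, 1800 (172 left).
Dec has 31 days: +31 → Jan 1, 1801 (141 left).
Jan has 31 days: +31 → Feb 1, 1801 (110 left).
Feb has 28 days: +28 → Mar 1, 1801 (82 left).
Mar has 31 days: +31 → Apr 1, 1801 (51 left).
Apr has 30 days: +30 → May 1, 1801 (21 left).
+21 → May 22, 1801.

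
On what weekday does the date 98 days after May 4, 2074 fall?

Friday

First find the weekday of May 4, 2074. Doomsday rule: the anchor day for the 2000s is Tuesday. For year 74: 74÷12 = 6 r 2, and 2÷4 = 0, so 6+2+0 = 8.
Tuesday + 8 ≡ Wednesday — that's 2074's doomsday.
In May the doomsday date is May 9.
May 4 is 5 days before May 9; 5 mod 7 = 5, so Wednesday − 5 = Friday.
98 mod 7 = 0, so 98 days after a Friday is Friday + 0 = Friday.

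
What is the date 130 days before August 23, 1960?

−23 → Jul 31, 1960 (end of Jul, 31 days; 107 left).
−31 → Jun 30, 1960 (end of Jun, 30 days; 76 left).
−30 → May 31, 1960 (end of May, 31 days; 46 left).
−31 → Apr 30, 1960 (end of Apr, 30 days; 15 left).
−15 → Apr 15, 1960.

April 15, 1960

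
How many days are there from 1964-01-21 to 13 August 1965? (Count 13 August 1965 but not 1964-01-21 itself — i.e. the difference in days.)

Jan 21, 1964 → Jan 21, 1965: 366 days (Feb 29, 1964 is in that span).
Jan 21, 1965 → Feb 21, 1965: 31 days (January has 31).
Feb 21, 1965 → Mar 21, 1965: 28 days (February has 28).
Mar 21, 1965 → Apr 21, 1965: 31 days (March has 31).
Apr 21, 1965 → May 21, 1965: 30 days (April has 30).
May 21, 1965 → Jun 21, 1965: 31 days (May has 31).
Jun 21, 1965 → Jul 21, 1965: 30 days (June has 30).
Jul 21, 1965 → Aug 13, 1965: 23 days.
Total: 570 days.

570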